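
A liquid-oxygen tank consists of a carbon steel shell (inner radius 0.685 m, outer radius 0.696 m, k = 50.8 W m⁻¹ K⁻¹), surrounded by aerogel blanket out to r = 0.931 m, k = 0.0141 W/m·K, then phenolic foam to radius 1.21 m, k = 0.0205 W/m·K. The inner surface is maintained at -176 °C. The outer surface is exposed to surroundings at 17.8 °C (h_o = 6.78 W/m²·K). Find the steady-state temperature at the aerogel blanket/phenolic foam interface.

Treat each layer as a resistance in series:
  R_carbon steel = (1/0.685 − 1/0.696)/(4πk) = 0.02307/(4π·50.8) = 3.614×10^-5 K/W
  R_aerogel blanket = (1/0.696 − 1/0.931)/(4πk) = 0.3627/(4π·0.0141) = 2.047 K/W
  R_phenolic foam = (1/0.931 − 1/1.21)/(4πk) = 0.2477/(4π·0.0205) = 0.9614 K/W
  R_conv,out = 1/(4πr²h) = 1/(4π·1.21²·6.78) = 0.008017 K/W
ΣR = 3.614×10^-5 + 2.047 + 0.9614 + 0.008017 = 3.016 K/W
Q = ΔT/ΣR = (-176 °C − 17.8 °C)/3.016 = -64.26 W
From the inner boundary to the aerogel blanket/phenolic foam interface, ΣR_partial = 2.047 K/W.
T_interface = T_in − Q·ΣR_partial = -176 °C − (-64.26)(2.047) = -44.5 °C

T = -44.5 °C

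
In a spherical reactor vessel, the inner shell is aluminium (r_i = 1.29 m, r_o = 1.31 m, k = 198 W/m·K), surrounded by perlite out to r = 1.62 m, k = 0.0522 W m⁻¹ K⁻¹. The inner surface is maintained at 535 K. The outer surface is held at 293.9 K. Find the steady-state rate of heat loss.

Resistance network (inner→outer):
  R_aluminium = (1/1.29 − 1/1.31)/(4πk) = 0.01184/(4π·198) = 4.757×10^-6 K/W
  R_perlite = (1/1.31 − 1/1.62)/(4πk) = 0.1461/(4π·0.0522) = 0.2227 K/W
ΣR = 4.757×10^-6 + 0.2227 = 0.2227 K/W
Q = ΔT/ΣR = (535 K − 293.9 K)/0.2227 = 1080 W

Q = 1080 W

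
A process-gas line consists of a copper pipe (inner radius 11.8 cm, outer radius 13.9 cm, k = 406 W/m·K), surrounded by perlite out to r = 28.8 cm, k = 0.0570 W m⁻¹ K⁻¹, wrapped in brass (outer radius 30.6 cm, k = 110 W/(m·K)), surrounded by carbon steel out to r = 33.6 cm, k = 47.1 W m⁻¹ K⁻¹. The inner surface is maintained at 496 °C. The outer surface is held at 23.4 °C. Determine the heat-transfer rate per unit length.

Series thermal resistances, inner to outer:
  R'_copper = ln(0.139/0.118)/(2πk) = 0.1638/(2π·406) = 6.421×10^-5 m·K/W
  R'_perlite = ln(0.288/0.139)/(2πk) = 0.7285/(2π·0.0570) = 2.034 m·K/W
  R'_brass = ln(0.306/0.288)/(2πk) = 0.06062/(2π·110) = 8.772×10^-5 m·K/W
  R'_carbon steel = ln(0.336/0.306)/(2πk) = 0.09353/(2π·47.1) = 3.160×10^-4 m·K/W
ΣR = 6.421×10^-5 + 2.034 + 8.772×10^-5 + 3.160×10^-4 = 2.034 m·K/W
Q' = ΔT/ΣR = (496 °C − 23.4 °C)/2.034 = 232 W/m

Q' = 232 W/m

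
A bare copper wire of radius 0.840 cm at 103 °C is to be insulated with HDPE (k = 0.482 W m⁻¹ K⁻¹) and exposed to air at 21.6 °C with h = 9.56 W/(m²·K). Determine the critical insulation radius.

r_cr = 5.04 cm

For a cylinder, r_cr = k_ins/h = 0.482/9.56 = 0.0504 m = 5.04 cm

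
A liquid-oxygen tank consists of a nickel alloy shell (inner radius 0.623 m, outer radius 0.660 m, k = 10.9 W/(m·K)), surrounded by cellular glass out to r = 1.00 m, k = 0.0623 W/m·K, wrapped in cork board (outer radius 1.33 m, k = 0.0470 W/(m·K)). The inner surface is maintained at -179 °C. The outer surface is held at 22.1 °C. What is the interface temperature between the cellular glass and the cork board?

Treat each layer as a resistance in series:
  R_nickel alloy = (1/0.623 − 1/0.660)/(4πk) = 0.08998/(4π·10.9) = 6.570×10^-4 K/W
  R_cellular glass = (1/0.660 − 1/1.00)/(4πk) = 0.5152/(4π·0.0623) = 0.6580 K/W
  R_cork board = (1/1.00 − 1/1.33)/(4πk) = 0.2481/(4π·0.0470) = 0.4201 K/W
ΣR = 6.570×10^-4 + 0.6580 + 0.4201 = 1.079 K/W
Q = ΔT/ΣR = (-179 °C − 22.1 °C)/1.079 = -186.4 W
From the inner boundary to the cellular glass/cork board interface, ΣR_partial = 0.6587 K/W.
T_interface = T_in − Q·ΣR_partial = -179 °C − (-186.4)(0.6587) = -56.2 °C

T = -56.2 °C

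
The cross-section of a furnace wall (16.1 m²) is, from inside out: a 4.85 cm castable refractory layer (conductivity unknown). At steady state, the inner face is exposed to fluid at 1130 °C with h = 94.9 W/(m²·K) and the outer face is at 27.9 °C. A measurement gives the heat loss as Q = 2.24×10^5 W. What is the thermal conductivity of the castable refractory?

ΣR = ΔT/Q = |1130 − 27.9|/2.24×10^5 = 0.004920 K/W
Known resistances:
  R_conv,in = 1/(hA) = 1/(94.9·16.1) = 6.545×10^-4 K/W
R_castable refractory = ΣR − ΣR_known = 0.004920 − 6.545×10^-4 = 0.004266 K/W
L/(kA) = 0.004266 ⇒ k = 0.0485/(0.004266·16.1) = 0.706 W/m·K

k = 0.706 W/m·K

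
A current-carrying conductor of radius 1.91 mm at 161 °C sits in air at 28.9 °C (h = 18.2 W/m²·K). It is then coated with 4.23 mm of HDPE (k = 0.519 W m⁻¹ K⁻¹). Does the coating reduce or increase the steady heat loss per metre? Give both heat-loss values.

increases: 28.9 → 74.1 W/m

Critical radius for a cylinder: r_cr = k/h = 0.0285 m = 2.85 cm.
Outer radius after coating: r₂ = 0.00191 + 0.00423 = 0.00614 m.
Since r₁ < r_cr and r₂ ≤ r_cr, the coating moves toward the maximum at r_cr — heat loss rises.
Bare: R = 1/(2πr₁h) = 4.578 m·K/W; Q = 132.1/4.578 = 28.9 W/m.
Coated: R = R_cond + R_conv = 1.782 m·K/W; Q = 132.1/1.782 = 74.1 W/m.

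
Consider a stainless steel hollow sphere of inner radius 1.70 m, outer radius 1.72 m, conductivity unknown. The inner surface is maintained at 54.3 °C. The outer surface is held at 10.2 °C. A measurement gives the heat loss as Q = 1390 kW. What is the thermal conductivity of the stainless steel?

ΣR = ΔT/Q = |54.3 − 10.2|/1.39×10^6 = 3.173×10^-5 K/W
(1/r₁−1/r₂)/(4πk) = 3.173×10^-5 ⇒ k = 0.006840/(4π·3.173×10^-5) = 17.2 W/m·K

k = 17.2 W/m·K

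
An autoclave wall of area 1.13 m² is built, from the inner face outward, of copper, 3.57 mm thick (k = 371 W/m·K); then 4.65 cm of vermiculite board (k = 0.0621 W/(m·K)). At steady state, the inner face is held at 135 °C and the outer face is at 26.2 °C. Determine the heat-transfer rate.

Q = 164 W

Treat each layer as a resistance in series:
  R_copper = L/(kA) = 0.00357/(371·1.13) = 8.516×10^-6 K/W
  R_vermiculite board = L/(kA) = 0.0465/(0.0621·1.13) = 0.6626 K/W
ΣR = 8.516×10^-6 + 0.6626 = 0.6626 K/W
Q = ΔT/ΣR = (135 °C − 26.2 °C)/0.6626 = 164 W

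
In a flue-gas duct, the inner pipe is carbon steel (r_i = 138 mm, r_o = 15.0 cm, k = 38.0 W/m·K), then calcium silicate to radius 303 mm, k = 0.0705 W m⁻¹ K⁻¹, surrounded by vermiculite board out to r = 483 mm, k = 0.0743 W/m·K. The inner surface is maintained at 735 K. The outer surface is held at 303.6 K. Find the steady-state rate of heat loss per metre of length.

Q' = 167 W/m

Treat each layer as a resistance in series:
  R'_carbon steel = ln(0.150/0.138)/(2πk) = 0.08338/(2π·38.0) = 3.492×10^-4 m·K/W
  R'_calcium silicate = ln(0.303/0.150)/(2πk) = 0.7031/(2π·0.0705) = 1.587 m·K/W
  R'_vermiculite board = ln(0.483/0.303)/(2πk) = 0.4663/(2π·0.0743) = 0.9988 m·K/W
ΣR = 3.492×10^-4 + 1.587 + 0.9988 = 2.586 m·K/W
Q' = ΔT/ΣR = (735 K − 303.6 K)/2.586 = 167 W/m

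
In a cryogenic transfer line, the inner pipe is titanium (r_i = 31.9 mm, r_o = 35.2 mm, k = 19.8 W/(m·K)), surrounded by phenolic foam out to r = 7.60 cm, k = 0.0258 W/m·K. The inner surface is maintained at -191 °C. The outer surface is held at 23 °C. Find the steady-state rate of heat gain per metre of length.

Q' = 45.1 W/m

Resistance network (inner→outer):
  R'_titanium = ln(0.0352/0.0319)/(2πk) = 0.09844/(2π·19.8) = 7.913×10^-4 m·K/W
  R'_phenolic foam = ln(0.0760/0.0352)/(2πk) = 0.7697/(2π·0.0258) = 4.748 m·K/W
ΣR = 7.913×10^-4 + 4.748 = 4.749 m·K/W
Q' = ΔT/ΣR = (-191 °C − 23 °C)/4.749 = -45.1 W/m
(Negative Q' ⇒ heat flows inward; heat gain = 45.1 W/m.)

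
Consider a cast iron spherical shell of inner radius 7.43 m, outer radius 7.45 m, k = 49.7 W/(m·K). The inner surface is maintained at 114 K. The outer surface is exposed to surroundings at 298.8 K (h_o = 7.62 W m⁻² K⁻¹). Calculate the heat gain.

Q = 979 kW

Series thermal resistances, inner to outer:
  R_cast iron = (1/7.43 − 1/7.45)/(4πk) = 3.613×10^-4/(4π·49.7) = 5.785×10^-7 K/W
  R_conv,out = 1/(4πr²h) = 1/(4π·7.45²·7.62) = 1.882×10^-4 K/W
ΣR = 5.785×10^-7 + 1.882×10^-4 = 1.888×10^-4 K/W
Q = ΔT/ΣR = (114 K − 298.8 K)/1.888×10^-4 = -9.79×10^5 W
(Negative Q ⇒ heat flows inward; heat gain = 9.79×10^5 W.)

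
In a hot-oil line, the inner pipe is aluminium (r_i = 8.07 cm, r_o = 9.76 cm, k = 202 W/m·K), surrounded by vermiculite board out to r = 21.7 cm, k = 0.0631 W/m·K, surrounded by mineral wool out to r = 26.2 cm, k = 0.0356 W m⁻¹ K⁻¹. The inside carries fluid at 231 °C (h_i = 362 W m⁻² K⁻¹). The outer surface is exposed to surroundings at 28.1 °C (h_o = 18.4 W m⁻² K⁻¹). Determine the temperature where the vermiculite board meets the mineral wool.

T = 89.4 °C

Treat each layer as a resistance in series:
  R'_conv,in = 1/(2πr h) = 1/(2π·0.0807·362) = 0.005448 m·K/W
  R'_aluminium = ln(0.0976/0.0807)/(2πk) = 0.1901/(2π·202) = 1.498×10^-4 m·K/W
  R'_vermiculite board = ln(0.217/0.0976)/(2πk) = 0.7990/(2π·0.0631) = 2.015 m·K/W
  R'_mineral wool = ln(0.262/0.217)/(2πk) = 0.1884/(2π·0.0356) = 0.8425 m·K/W
  R'_conv,out = 1/(2πr h) = 1/(2π·0.262·18.4) = 0.03301 m·K/W
ΣR = 0.005448 + 1.498×10^-4 + 2.015 + 0.8425 + 0.03301 = 2.896 m·K/W
Q' = ΔT/ΣR = (231 °C − 28.1 °C)/2.896 = 70.06 W/m
From the inner boundary to the vermiculite board/mineral wool interface, ΣR_partial = 2.021 m·K/W.
T_interface = T_in − Q'·ΣR_partial = 231 °C − (70.06)(2.021) = 89.4 °C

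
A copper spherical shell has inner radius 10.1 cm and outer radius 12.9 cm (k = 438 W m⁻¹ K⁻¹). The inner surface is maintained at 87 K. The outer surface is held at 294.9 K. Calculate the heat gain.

Q = 4πk·ΔT/(1/r₁ − 1/r₂) = 4π × 438 × 207.9 / (1/0.101 − 1/0.129) = 5.32×10^5 W

Q = 532 kW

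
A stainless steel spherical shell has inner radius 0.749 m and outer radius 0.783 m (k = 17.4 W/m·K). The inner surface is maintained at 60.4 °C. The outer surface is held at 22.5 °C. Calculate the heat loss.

Q = 4πk·ΔT/(1/r₁ − 1/r₂) = 4π × 17.4 × 37.9 / (1/0.749 − 1/0.783) = 1.43×10^5 W

Q = 143 kW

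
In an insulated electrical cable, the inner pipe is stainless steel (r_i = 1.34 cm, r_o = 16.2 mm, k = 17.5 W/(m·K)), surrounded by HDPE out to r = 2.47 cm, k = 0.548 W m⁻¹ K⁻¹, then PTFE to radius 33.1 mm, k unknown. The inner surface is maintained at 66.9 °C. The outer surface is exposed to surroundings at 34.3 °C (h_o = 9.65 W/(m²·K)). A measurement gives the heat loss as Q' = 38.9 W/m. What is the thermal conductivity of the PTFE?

k = 0.216 W/m·K

ΣR = ΔT/Q' = |66.9 − 34.3|/38.9 = 0.8380 m·K/W
Known resistances:
  R'_stainless steel = ln(0.0162/0.0134)/(2πk) = 0.1898/(2π·17.5) = 0.001726 m·K/W
  R'_HDPE = ln(0.0247/0.0162)/(2πk) = 0.4218/(2π·0.548) = 0.1225 m·K/W
  R'_conv,out = 1/(2πr h) = 1/(2π·0.0331·9.65) = 0.4983 m·K/W
R_PTFE = ΣR − ΣR_known = 0.8380 − 0.6225 = 0.2155 m·K/W
ln(r₂/r₁)/(2πk) = 0.2155 ⇒ k = 0.2927/(2π·0.2155) = 0.216 W/m·K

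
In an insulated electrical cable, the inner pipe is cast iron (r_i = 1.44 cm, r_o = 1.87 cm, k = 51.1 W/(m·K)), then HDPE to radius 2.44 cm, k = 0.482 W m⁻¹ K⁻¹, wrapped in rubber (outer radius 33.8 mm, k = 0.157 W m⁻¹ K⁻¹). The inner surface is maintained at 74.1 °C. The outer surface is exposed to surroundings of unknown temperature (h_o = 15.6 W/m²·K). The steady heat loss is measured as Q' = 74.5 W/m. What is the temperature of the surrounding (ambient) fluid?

T_out = 20.4 °C

Series resistances:
  R'_cast iron = ln(0.0187/0.0144)/(2πk) = 0.2613/(2π·51.1) = 8.138×10^-4 m·K/W
  R'_HDPE = ln(0.0244/0.0187)/(2πk) = 0.2661/(2π·0.482) = 0.08785 m·K/W
  R'_rubber = ln(0.0338/0.0244)/(2πk) = 0.3259/(2π·0.157) = 0.3304 m·K/W
  R'_conv,out = 1/(2πr h) = 1/(2π·0.0338·15.6) = 0.3018 m·K/W
ΣR = 0.7209 m·K/W
ΔT = Q'·ΣR = 74.5 × 0.7209 = 53.71 K
Heat flows outward, so T_out = T_in − ΔT = 74.1 − 53.71 = 20.4 °C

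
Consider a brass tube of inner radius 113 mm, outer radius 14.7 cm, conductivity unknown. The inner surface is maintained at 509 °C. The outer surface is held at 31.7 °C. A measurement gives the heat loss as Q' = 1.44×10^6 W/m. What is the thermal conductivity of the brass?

k = 126 W/m·K

ΣR = ΔT/Q' = |509 − 31.7|/1.44×10^6 = 3.315×10^-4 m·K/W
ln(r₂/r₁)/(2πk) = 3.315×10^-4 ⇒ k = 0.2630/(2π·3.315×10^-4) = 126 W/m·K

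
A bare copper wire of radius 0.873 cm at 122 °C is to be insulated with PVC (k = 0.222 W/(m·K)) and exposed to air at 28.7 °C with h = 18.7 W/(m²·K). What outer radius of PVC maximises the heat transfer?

r_cr = 1.19 cm

For a cylinder, r_cr = k_ins/h = 0.222/18.7 = 0.0119 m = 1.19 cm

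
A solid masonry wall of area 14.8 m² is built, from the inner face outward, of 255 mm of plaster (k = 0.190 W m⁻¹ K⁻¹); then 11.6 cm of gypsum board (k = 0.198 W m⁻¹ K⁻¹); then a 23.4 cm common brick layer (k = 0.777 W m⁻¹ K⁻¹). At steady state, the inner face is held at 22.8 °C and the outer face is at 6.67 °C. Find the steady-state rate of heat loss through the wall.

Resistance network (inner→outer):
  R_plaster = L/(kA) = 0.255/(0.190·14.8) = 0.09068 K/W
  R_gypsum board = L/(kA) = 0.116/(0.198·14.8) = 0.03959 K/W
  R_common brick = L/(kA) = 0.234/(0.777·14.8) = 0.02035 K/W
ΣR = 0.09068 + 0.03959 + 0.02035 = 0.1506 K/W
Q = ΔT/ΣR = (22.8 °C − 6.67 °C)/0.1506 = 107 W

Q = 107 W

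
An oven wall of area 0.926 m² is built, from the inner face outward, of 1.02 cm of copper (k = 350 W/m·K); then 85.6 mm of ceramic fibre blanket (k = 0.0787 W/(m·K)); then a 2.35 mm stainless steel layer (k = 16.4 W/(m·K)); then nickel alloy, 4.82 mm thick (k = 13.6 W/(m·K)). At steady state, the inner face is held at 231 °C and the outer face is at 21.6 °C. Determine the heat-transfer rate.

Q = 178 W

Series thermal resistances, inner to outer:
  R_copper = L/(kA) = 0.0102/(350·0.926) = 3.147×10^-5 K/W
  R_ceramic fibre blanket = L/(kA) = 0.0856/(0.0787·0.926) = 1.175 K/W
  R_stainless steel = L/(kA) = 0.00235/(16.4·0.926) = 1.547×10^-4 K/W
  R_nickel alloy = L/(kA) = 0.00482/(13.6·0.926) = 3.827×10^-4 K/W
ΣR = 3.147×10^-5 + 1.175 + 1.547×10^-4 + 3.827×10^-4 = 1.176 K/W
Q = ΔT/ΣR = (231 °C − 21.6 °C)/1.176 = 178 W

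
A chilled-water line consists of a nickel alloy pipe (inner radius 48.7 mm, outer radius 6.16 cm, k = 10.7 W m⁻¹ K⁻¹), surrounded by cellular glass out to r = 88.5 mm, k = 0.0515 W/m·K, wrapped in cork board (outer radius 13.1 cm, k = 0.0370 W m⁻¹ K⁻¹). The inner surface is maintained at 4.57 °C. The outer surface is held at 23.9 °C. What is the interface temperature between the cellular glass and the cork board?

Treat each layer as a resistance in series:
  R'_nickel alloy = ln(0.0616/0.0487)/(2πk) = 0.2350/(2π·10.7) = 0.003495 m·K/W
  R'_cellular glass = ln(0.0885/0.0616)/(2πk) = 0.3623/(2π·0.0515) = 1.120 m·K/W
  R'_cork board = ln(0.131/0.0885)/(2πk) = 0.3922/(2π·0.0370) = 1.687 m·K/W
ΣR = 0.003495 + 1.120 + 1.687 = 2.810 m·K/W
Q' = ΔT/ΣR = (4.57 °C − 23.9 °C)/2.810 = -6.879 W/m
From the inner boundary to the cellular glass/cork board interface, ΣR_partial = 1.123 m·K/W.
T_interface = T_in − Q'·ΣR_partial = 4.57 °C − (-6.879)(1.123) = 12.3 °C

T = 12.3 °C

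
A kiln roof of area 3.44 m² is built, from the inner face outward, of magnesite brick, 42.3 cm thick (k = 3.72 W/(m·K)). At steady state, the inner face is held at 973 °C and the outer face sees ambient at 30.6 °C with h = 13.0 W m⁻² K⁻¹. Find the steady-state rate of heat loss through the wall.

Q = 17000 W

Series thermal resistances, inner to outer:
  R_magnesite brick = L/(kA) = 0.423/(3.72·3.44) = 0.03306 K/W
  R_conv,out = 1/(hA) = 1/(13.0·3.44) = 0.02236 K/W
ΣR = 0.03306 + 0.02236 = 0.05542 K/W
Q = ΔT/ΣR = (973 °C − 30.6 °C)/0.05542 = 17000 W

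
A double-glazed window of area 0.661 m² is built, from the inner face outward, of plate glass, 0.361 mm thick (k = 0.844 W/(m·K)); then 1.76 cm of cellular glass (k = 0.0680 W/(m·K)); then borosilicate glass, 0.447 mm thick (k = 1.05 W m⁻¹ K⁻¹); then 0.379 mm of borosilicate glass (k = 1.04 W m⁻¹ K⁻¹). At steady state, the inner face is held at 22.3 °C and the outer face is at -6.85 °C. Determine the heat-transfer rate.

Q = 74.1 W

Resistance network (inner→outer):
  R_plate glass = L/(kA) = 3.61×10^-4/(0.844·0.661) = 6.471×10^-4 K/W
  R_cellular glass = L/(kA) = 0.0176/(0.0680·0.661) = 0.3916 K/W
  R_borosilicate glass = L/(kA) = 4.47×10^-4/(1.05·0.661) = 6.440×10^-4 K/W
  R_borosilicate glass = L/(kA) = 3.79×10^-4/(1.04·0.661) = 5.513×10^-4 K/W
ΣR = 6.471×10^-4 + 0.3916 + 6.440×10^-4 + 5.513×10^-4 = 0.3934 K/W
Q = ΔT/ΣR = (22.3 °C − -6.85 °C)/0.3934 = 74.1 W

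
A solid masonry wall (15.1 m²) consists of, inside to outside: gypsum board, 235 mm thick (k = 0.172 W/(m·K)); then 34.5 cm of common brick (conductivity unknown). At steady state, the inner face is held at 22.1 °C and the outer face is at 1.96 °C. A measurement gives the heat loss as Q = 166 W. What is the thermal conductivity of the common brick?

ΣR = ΔT/Q = |22.1 − 1.96|/166 = 0.1213 K/W
Known resistances:
  R_gypsum board = L/(kA) = 0.235/(0.172·15.1) = 0.09048 K/W
R_common brick = ΣR − ΣR_known = 0.1213 − 0.09048 = 0.03082 K/W
L/(kA) = 0.03082 ⇒ k = 0.345/(0.03082·15.1) = 0.741 W/m·K

k = 0.741 W/m·K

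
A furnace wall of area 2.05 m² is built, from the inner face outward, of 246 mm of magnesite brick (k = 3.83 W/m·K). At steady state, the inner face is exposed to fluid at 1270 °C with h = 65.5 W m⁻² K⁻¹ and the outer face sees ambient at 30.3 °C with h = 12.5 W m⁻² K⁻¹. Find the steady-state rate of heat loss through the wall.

Q = 15.9 kW

Series thermal resistances, inner to outer:
  R_conv,in = 1/(hA) = 1/(65.5·2.05) = 0.007447 K/W
  R_magnesite brick = L/(kA) = 0.246/(3.83·2.05) = 0.03133 K/W
  R_conv,out = 1/(hA) = 1/(12.5·2.05) = 0.03902 K/W
ΣR = 0.007447 + 0.03133 + 0.03902 = 0.07780 K/W
Q = ΔT/ΣR = (1270 °C − 30.3 °C)/0.07780 = 15900 W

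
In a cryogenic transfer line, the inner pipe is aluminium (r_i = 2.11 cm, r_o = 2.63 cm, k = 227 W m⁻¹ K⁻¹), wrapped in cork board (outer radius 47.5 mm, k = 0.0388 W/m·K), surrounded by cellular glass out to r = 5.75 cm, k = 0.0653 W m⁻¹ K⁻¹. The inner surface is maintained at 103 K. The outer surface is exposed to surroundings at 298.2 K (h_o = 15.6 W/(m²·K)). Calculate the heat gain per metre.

Series thermal resistances, inner to outer:
  R'_aluminium = ln(0.0263/0.0211)/(2πk) = 0.2203/(2π·227) = 1.545×10^-4 m·K/W
  R'_cork board = ln(0.0475/0.0263)/(2πk) = 0.5912/(2π·0.0388) = 2.425 m·K/W
  R'_cellular glass = ln(0.0575/0.0475)/(2πk) = 0.1911/(2π·0.0653) = 0.4657 m·K/W
  R'_conv,out = 1/(2πr h) = 1/(2π·0.0575·15.6) = 0.1774 m·K/W
ΣR = 1.545×10^-4 + 2.425 + 0.4657 + 0.1774 = 3.068 m·K/W
Q' = ΔT/ΣR = (103 K − 298.2 K)/3.068 = -63.6 W/m
(Negative Q' ⇒ heat flows inward; heat gain = 63.6 W/m.)

Q' = 63.6 W/m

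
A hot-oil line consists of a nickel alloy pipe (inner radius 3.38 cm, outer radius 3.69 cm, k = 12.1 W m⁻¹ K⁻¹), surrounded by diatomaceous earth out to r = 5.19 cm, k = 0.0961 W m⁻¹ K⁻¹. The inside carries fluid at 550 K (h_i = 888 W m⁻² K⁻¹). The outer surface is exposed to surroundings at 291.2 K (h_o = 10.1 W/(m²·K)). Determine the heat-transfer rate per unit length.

Q' = 296 W/m

Resistance network (inner→outer):
  R'_conv,in = 1/(2πr h) = 1/(2π·0.0338·888) = 0.005303 m·K/W
  R'_nickel alloy = ln(0.0369/0.0338)/(2πk) = 0.08775/(2π·12.1) = 0.001154 m·K/W
  R'_diatomaceous earth = ln(0.0519/0.0369)/(2πk) = 0.3411/(2π·0.0961) = 0.5649 m·K/W
  R'_conv,out = 1/(2πr h) = 1/(2π·0.0519·10.1) = 0.3036 m·K/W
ΣR = 0.005303 + 0.001154 + 0.5649 + 0.3036 = 0.8750 m·K/W
Q' = ΔT/ΣR = (550 K − 291.2 K)/0.8750 = 296 W/m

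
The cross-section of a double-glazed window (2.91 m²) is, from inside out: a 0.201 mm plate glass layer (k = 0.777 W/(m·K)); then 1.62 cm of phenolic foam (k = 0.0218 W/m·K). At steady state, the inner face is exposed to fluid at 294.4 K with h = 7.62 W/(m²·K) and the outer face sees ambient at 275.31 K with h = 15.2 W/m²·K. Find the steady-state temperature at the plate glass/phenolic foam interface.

T = 291.7 K

Resistance network (inner→outer):
  R_conv,in = 1/(hA) = 1/(7.62·2.91) = 0.04510 K/W
  R_plate glass = L/(kA) = 2.01×10^-4/(0.777·2.91) = 8.890×10^-5 K/W
  R_phenolic foam = L/(kA) = 0.0162/(0.0218·2.91) = 0.2554 K/W
  R_conv,out = 1/(hA) = 1/(15.2·2.91) = 0.02261 K/W
ΣR = 0.04510 + 8.890×10^-5 + 0.2554 + 0.02261 = 0.3232 K/W
Q = ΔT/ΣR = (294.4 K − 275.31 K)/0.3232 = 59.07 W
From the inner boundary to the plate glass/phenolic foam interface, ΣR_partial = 0.04519 K/W.
T_interface = T_in − Q·ΣR_partial = 294.4 K − (59.07)(0.04519) = 291.7 K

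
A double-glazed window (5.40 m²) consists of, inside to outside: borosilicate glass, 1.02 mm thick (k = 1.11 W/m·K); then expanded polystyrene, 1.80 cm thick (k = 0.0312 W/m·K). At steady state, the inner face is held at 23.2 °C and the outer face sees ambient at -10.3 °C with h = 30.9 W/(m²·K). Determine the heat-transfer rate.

Series thermal resistances, inner to outer:
  R_borosilicate glass = L/(kA) = 0.00102/(1.11·5.40) = 1.702×10^-4 K/W
  R_expanded polystyrene = L/(kA) = 0.0180/(0.0312·5.40) = 0.1068 K/W
  R_conv,out = 1/(hA) = 1/(30.9·5.40) = 0.005993 K/W
ΣR = 1.702×10^-4 + 0.1068 + 0.005993 = 0.1130 K/W
Q = ΔT/ΣR = (23.2 °C − -10.3 °C)/0.1130 = 296 W

Q = 296 W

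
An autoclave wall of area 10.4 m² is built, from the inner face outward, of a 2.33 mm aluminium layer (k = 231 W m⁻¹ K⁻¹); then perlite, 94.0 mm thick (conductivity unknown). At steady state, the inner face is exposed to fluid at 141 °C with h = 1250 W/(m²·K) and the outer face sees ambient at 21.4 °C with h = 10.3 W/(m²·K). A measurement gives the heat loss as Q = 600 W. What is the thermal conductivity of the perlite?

ΣR = ΔT/Q = |141 − 21.4|/600 = 0.1993 K/W
Known resistances:
  R_conv,in = 1/(hA) = 1/(1250·10.4) = 7.692×10^-5 K/W
  R_aluminium = L/(kA) = 0.00233/(231·10.4) = 9.699×10^-7 K/W
  R_conv,out = 1/(hA) = 1/(10.3·10.4) = 0.009335 K/W
R_perlite = ΣR − ΣR_known = 0.1993 − 0.009413 = 0.1899 K/W
L/(kA) = 0.1899 ⇒ k = 0.0940/(0.1899·10.4) = 0.0476 W/m·K

k = 0.0476 W/m·K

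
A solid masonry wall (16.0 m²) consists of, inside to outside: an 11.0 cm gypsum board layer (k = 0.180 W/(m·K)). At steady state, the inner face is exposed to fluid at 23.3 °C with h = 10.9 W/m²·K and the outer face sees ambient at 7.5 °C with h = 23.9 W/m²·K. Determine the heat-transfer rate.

Series thermal resistances, inner to outer:
  R_conv,in = 1/(hA) = 1/(10.9·16.0) = 0.005734 K/W
  R_gypsum board = L/(kA) = 0.110/(0.180·16.0) = 0.03819 K/W
  R_conv,out = 1/(hA) = 1/(23.9·16.0) = 0.002615 K/W
ΣR = 0.005734 + 0.03819 + 0.002615 = 0.04654 K/W
Q = ΔT/ΣR = (23.3 °C − 7.5 °C)/0.04654 = 339 W

Q = 339 W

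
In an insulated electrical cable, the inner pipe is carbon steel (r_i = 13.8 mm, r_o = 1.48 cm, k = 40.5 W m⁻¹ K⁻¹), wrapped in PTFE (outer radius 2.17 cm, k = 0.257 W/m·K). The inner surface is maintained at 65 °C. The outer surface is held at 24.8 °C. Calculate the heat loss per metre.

Q' = 169 W/m

Series thermal resistances, inner to outer:
  R'_carbon steel = ln(0.0148/0.0138)/(2πk) = 0.06996/(2π·40.5) = 2.749×10^-4 m·K/W
  R'_PTFE = ln(0.0217/0.0148)/(2πk) = 0.3827/(2π·0.257) = 0.2370 m·K/W
ΣR = 2.749×10^-4 + 0.2370 = 0.2373 m·K/W
Q' = ΔT/ΣR = (65 °C − 24.8 °C)/0.2373 = 169 W/m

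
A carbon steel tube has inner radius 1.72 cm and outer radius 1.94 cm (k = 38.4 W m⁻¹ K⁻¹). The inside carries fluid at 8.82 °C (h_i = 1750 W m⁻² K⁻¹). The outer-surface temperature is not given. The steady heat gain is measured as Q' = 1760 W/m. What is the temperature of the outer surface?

T_out = 19.0 °C

Sum the resistances:
  R'_conv,in = 1/(2πr h) = 1/(2π·0.0172·1750) = 0.005288 m·K/W
  R'_carbon steel = ln(0.0194/0.0172)/(2πk) = 0.1204/(2π·38.4) = 4.989×10^-4 m·K/W
ΣR = 0.005786 m·K/W
ΔT = Q'·ΣR = 1760 × 0.005786 = 10.18 K
Heat flows inward, so T_out = T_in + ΔT = 8.82 + 10.18 = 19.0 °C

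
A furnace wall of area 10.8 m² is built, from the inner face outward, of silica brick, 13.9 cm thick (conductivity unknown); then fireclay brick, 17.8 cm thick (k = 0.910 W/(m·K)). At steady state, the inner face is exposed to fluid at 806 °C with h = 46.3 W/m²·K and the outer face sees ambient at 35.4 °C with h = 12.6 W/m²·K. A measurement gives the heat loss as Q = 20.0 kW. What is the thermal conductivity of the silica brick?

ΣR = ΔT/Q = |806 − 35.4|/20000 = 0.03853 K/W
Known resistances:
  R_conv,in = 1/(hA) = 1/(46.3·10.8) = 0.002000 K/W
  R_fireclay brick = L/(kA) = 0.178/(0.910·10.8) = 0.01811 K/W
  R_conv,out = 1/(hA) = 1/(12.6·10.8) = 0.007349 K/W
R_silica brick = ΣR − ΣR_known = 0.03853 − 0.02746 = 0.01107 K/W
L/(kA) = 0.01107 ⇒ k = 0.139/(0.01107·10.8) = 1.16 W/m·K

k = 1.16 W/m·K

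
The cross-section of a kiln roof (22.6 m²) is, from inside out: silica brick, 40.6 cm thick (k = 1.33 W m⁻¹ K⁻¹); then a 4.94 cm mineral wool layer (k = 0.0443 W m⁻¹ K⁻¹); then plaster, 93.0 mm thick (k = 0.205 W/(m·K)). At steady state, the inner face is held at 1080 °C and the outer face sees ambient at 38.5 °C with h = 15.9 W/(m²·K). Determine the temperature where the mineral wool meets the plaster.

Series thermal resistances, inner to outer:
  R_silica brick = L/(kA) = 0.406/(1.33·22.6) = 0.01351 K/W
  R_mineral wool = L/(kA) = 0.0494/(0.0443·22.6) = 0.04934 K/W
  R_plaster = L/(kA) = 0.0930/(0.205·22.6) = 0.02007 K/W
  R_conv,out = 1/(hA) = 1/(15.9·22.6) = 0.002783 K/W
ΣR = 0.01351 + 0.04934 + 0.02007 + 0.002783 = 0.08570 K/W
Q = ΔT/ΣR = (1080 °C − 38.5 °C)/0.08570 = 12150 W
From the inner boundary to the mineral wool/plaster interface, ΣR_partial = 0.06285 K/W.
T_interface = T_in − Q·ΣR_partial = 1080 °C − (12150)(0.06285) = 316 °C

T = 316 °C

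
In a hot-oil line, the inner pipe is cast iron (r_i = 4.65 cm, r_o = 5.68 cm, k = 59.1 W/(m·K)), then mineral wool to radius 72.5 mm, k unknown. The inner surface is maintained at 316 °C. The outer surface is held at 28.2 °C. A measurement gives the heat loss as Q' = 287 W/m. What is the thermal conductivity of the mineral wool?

ΣR = ΔT/Q' = |316 − 28.2|/287 = 1.003 m·K/W
Known resistances:
  R'_cast iron = ln(0.0568/0.0465)/(2πk) = 0.2001/(2π·59.1) = 5.388×10^-4 m·K/W
R_mineral wool = ΣR − ΣR_known = 1.003 − 5.388×10^-4 = 1.002 m·K/W
ln(r₂/r₁)/(2πk) = 1.002 ⇒ k = 0.2441/(2π·1.002) = 0.0388 W/m·K

k = 0.0388 W/m·K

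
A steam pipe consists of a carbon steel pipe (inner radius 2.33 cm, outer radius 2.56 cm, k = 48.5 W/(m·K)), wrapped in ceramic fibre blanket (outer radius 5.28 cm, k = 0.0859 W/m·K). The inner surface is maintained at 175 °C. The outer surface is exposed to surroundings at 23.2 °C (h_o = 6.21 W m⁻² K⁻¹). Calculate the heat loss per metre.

Q' = 83.1 W/m

Series thermal resistances, inner to outer:
  R'_carbon steel = ln(0.0256/0.0233)/(2πk) = 0.09414/(2π·48.5) = 3.089×10^-4 m·K/W
  R'_ceramic fibre blanket = ln(0.0528/0.0256)/(2πk) = 0.7239/(2π·0.0859) = 1.341 m·K/W
  R'_conv,out = 1/(2πr h) = 1/(2π·0.0528·6.21) = 0.4854 m·K/W
ΣR = 3.089×10^-4 + 1.341 + 0.4854 = 1.827 m·K/W
Q' = ΔT/ΣR = (175 °C − 23.2 °C)/1.827 = 83.1 W/m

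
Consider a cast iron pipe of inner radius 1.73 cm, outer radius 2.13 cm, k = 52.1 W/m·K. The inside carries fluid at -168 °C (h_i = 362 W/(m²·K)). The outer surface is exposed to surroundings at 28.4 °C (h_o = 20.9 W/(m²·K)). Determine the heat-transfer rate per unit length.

Q' = 512 W/m

Series thermal resistances, inner to outer:
  R'_conv,in = 1/(2πr h) = 1/(2π·0.0173·362) = 0.02541 m·K/W
  R'_cast iron = ln(0.0213/0.0173)/(2πk) = 0.2080/(2π·52.1) = 6.354×10^-4 m·K/W
  R'_conv,out = 1/(2πr h) = 1/(2π·0.0213·20.9) = 0.3575 m·K/W
ΣR = 0.02541 + 6.354×10^-4 + 0.3575 = 0.3835 m·K/W
Q' = ΔT/ΣR = (-168 °C − 28.4 °C)/0.3835 = -512 W/m
(Negative Q' ⇒ heat flows inward; heat gain = 512 W/m.)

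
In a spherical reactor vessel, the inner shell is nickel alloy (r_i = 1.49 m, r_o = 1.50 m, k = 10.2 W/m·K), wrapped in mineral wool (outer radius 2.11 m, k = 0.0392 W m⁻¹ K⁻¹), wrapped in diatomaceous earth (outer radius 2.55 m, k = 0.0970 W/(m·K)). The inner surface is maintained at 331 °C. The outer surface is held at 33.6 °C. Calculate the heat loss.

Treat each layer as a resistance in series:
  R_nickel alloy = (1/1.49 − 1/1.50)/(4πk) = 0.004474/(4π·10.2) = 3.491×10^-5 K/W
  R_mineral wool = (1/1.50 − 1/2.11)/(4πk) = 0.1927/(4π·0.0392) = 0.3913 K/W
  R_diatomaceous earth = (1/2.11 − 1/2.55)/(4πk) = 0.08178/(4π·0.0970) = 0.06709 K/W
ΣR = 3.491×10^-5 + 0.3913 + 0.06709 = 0.4584 K/W
Q = ΔT/ΣR = (331 °C − 33.6 °C)/0.4584 = 649 W

Q = 649 W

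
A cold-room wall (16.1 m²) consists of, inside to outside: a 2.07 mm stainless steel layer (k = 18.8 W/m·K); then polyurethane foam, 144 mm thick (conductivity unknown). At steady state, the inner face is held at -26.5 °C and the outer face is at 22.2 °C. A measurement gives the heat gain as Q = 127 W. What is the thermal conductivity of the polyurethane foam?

k = 0.0233 W/m·K

ΣR = ΔT/Q = |-26.5 − 22.2|/127 = 0.3835 K/W
Known resistances:
  R_stainless steel = L/(kA) = 0.00207/(18.8·16.1) = 6.839×10^-6 K/W
R_polyurethane foam = ΣR − ΣR_known = 0.3835 − 6.839×10^-6 = 0.3835 K/W
L/(kA) = 0.3835 ⇒ k = 0.144/(0.3835·16.1) = 0.0233 W/m·K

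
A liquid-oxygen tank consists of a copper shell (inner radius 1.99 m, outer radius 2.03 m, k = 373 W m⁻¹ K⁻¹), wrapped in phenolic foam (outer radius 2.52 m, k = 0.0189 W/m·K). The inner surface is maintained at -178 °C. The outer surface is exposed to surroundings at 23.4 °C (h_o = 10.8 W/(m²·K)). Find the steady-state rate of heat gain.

Treat each layer as a resistance in series:
  R_copper = (1/1.99 − 1/2.03)/(4πk) = 0.009902/(4π·373) = 2.112×10^-6 K/W
  R_phenolic foam = (1/2.03 − 1/2.52)/(4πk) = 0.09579/(4π·0.0189) = 0.4033 K/W
  R_conv,out = 1/(4πr²h) = 1/(4π·2.52²·10.8) = 0.001160 K/W
ΣR = 2.112×10^-6 + 0.4033 + 0.001160 = 0.4045 K/W
Q = ΔT/ΣR = (-178 °C − 23.4 °C)/0.4045 = -498 W
(Negative Q ⇒ heat flows inward; heat gain = 498 W.)

Q = 498 W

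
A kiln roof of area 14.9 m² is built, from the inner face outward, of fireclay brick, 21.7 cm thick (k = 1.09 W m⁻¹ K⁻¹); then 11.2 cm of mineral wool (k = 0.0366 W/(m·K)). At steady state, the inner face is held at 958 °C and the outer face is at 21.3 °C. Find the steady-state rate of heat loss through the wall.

Resistance network (inner→outer):
  R_fireclay brick = L/(kA) = 0.217/(1.09·14.9) = 0.01336 K/W
  R_mineral wool = L/(kA) = 0.112/(0.0366·14.9) = 0.2054 K/W
ΣR = 0.01336 + 0.2054 = 0.2188 K/W
Q = ΔT/ΣR = (958 °C − 21.3 °C)/0.2188 = 4280 W

Q = 4280 W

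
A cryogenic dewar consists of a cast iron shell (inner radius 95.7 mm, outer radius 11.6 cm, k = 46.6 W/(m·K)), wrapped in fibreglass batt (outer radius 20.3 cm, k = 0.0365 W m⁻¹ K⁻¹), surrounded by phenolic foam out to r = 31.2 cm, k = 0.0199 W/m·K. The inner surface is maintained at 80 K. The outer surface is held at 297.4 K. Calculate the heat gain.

Treat each layer as a resistance in series:
  R_cast iron = (1/0.0957 − 1/0.116)/(4πk) = 1.829/(4π·46.6) = 0.003123 K/W
  R_fibreglass batt = (1/0.116 − 1/0.203)/(4πk) = 3.695/(4π·0.0365) = 8.055 K/W
  R_phenolic foam = (1/0.203 − 1/0.312)/(4πk) = 1.721/(4π·0.0199) = 6.882 K/W
ΣR = 0.003123 + 8.055 + 6.882 = 14.94 K/W
Q = ΔT/ΣR = (80 K − 297.4 K)/14.94 = -14.6 W
(Negative Q ⇒ heat flows inward; heat gain = 14.6 W.)

Q = 14.6 W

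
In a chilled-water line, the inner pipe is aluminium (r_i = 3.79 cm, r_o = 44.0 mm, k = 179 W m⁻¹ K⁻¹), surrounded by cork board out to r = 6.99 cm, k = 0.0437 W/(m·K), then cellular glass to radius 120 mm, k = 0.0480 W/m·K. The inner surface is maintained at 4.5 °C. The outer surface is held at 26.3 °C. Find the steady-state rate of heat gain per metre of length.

Q' = 6.27 W/m

Series thermal resistances, inner to outer:
  R'_aluminium = ln(0.0440/0.0379)/(2πk) = 0.1492/(2π·179) = 1.327×10^-4 m·K/W
  R'_cork board = ln(0.0699/0.0440)/(2πk) = 0.4629/(2π·0.0437) = 1.686 m·K/W
  R'_cellular glass = ln(0.120/0.0699)/(2πk) = 0.5404/(2π·0.0480) = 1.792 m·K/W
ΣR = 1.327×10^-4 + 1.686 + 1.792 = 3.478 m·K/W
Q' = ΔT/ΣR = (4.5 °C − 26.3 °C)/3.478 = -6.27 W/m
(Negative Q' ⇒ heat flows inward; heat gain = 6.27 W/m.)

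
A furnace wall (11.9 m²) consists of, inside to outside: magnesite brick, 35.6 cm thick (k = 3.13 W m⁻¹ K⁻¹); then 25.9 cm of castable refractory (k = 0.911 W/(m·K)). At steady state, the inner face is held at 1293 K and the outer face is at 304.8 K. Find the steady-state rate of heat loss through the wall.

Q = 29.5 kW

Resistance network (inner→outer):
  R_magnesite brick = L/(kA) = 0.356/(3.13·11.9) = 0.009558 K/W
  R_castable refractory = L/(kA) = 0.259/(0.911·11.9) = 0.02389 K/W
ΣR = 0.009558 + 0.02389 = 0.03345 K/W
Q = ΔT/ΣR = (1293 K − 304.8 K)/0.03345 = 29500 W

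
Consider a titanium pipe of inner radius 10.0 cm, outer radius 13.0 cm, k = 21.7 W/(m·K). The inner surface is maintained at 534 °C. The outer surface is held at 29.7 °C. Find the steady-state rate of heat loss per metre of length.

Q' = 2πk·ΔT/ln(r₂/r₁) = 2π × 21.7 × 504.3 / ln(0.130/0.100) = 2.62×10^5 W/m

Q' = 2.62×10^5 W/m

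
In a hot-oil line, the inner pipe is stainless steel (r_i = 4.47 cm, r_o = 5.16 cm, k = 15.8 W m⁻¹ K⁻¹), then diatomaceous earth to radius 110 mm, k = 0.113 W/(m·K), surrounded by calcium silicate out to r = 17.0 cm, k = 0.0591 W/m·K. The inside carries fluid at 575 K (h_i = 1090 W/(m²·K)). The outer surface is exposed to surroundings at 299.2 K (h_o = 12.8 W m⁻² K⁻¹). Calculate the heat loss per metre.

Resistance network (inner→outer):
  R'_conv,in = 1/(2πr h) = 1/(2π·0.0447·1090) = 0.003267 m·K/W
  R'_stainless steel = ln(0.0516/0.0447)/(2πk) = 0.1435/(2π·15.8) = 0.001446 m·K/W
  R'_diatomaceous earth = ln(0.110/0.0516)/(2πk) = 0.7570/(2π·0.113) = 1.066 m·K/W
  R'_calcium silicate = ln(0.170/0.110)/(2πk) = 0.4353/(2π·0.0591) = 1.172 m·K/W
  R'_conv,out = 1/(2πr h) = 1/(2π·0.170·12.8) = 0.07314 m·K/W
ΣR = 0.003267 + 0.001446 + 1.066 + 1.172 + 0.07314 = 2.316 m·K/W
Q' = ΔT/ΣR = (575 K − 299.2 K)/2.316 = 119 W/m

Q' = 119 W/m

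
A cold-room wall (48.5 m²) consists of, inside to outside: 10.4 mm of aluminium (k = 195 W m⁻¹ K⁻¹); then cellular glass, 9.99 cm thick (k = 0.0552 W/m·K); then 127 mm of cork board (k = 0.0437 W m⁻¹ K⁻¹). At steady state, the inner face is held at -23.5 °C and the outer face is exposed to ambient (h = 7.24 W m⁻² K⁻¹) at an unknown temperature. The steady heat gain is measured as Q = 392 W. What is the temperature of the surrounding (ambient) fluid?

Series resistances:
  R_aluminium = L/(kA) = 0.0104/(195·48.5) = 1.100×10^-6 K/W
  R_cellular glass = L/(kA) = 0.0999/(0.0552·48.5) = 0.03732 K/W
  R_cork board = L/(kA) = 0.127/(0.0437·48.5) = 0.05992 K/W
  R_conv,out = 1/(hA) = 1/(7.24·48.5) = 0.002848 K/W
ΣR = 0.1001 K/W
ΔT = Q·ΣR = 392 × 0.1001 = 39.24 K
Heat flows inward, so T_out = T_in + ΔT = -23.5 + 39.24 = 15.7 °C

T_out = 15.7 °C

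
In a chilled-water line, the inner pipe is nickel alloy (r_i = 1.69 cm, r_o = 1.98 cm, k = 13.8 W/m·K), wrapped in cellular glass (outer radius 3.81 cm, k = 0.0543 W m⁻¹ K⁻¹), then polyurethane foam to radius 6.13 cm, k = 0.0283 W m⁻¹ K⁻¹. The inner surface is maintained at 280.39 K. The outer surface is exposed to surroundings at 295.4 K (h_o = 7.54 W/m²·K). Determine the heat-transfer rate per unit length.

Series thermal resistances, inner to outer:
  R'_nickel alloy = ln(0.0198/0.0169)/(2πk) = 0.1584/(2π·13.8) = 0.001826 m·K/W
  R'_cellular glass = ln(0.0381/0.0198)/(2πk) = 0.6545/(2π·0.0543) = 1.918 m·K/W
  R'_polyurethane foam = ln(0.0613/0.0381)/(2πk) = 0.4756/(2π·0.0283) = 2.675 m·K/W
  R'_conv,out = 1/(2πr h) = 1/(2π·0.0613·7.54) = 0.3443 m·K/W
ΣR = 0.001826 + 1.918 + 2.675 + 0.3443 = 4.939 m·K/W
Q' = ΔT/ΣR = (280.39 K − 295.4 K)/4.939 = -3.04 W/m
(Negative Q' ⇒ heat flows inward; heat gain = 3.04 W/m.)

Q' = 3.04 W/m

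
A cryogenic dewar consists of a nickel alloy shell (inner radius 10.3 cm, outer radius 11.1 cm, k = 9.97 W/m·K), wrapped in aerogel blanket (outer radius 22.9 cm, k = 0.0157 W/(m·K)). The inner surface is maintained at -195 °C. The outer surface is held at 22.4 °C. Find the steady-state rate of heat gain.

Treat each layer as a resistance in series:
  R_nickel alloy = (1/0.103 − 1/0.111)/(4πk) = 0.6997/(4π·9.97) = 0.005585 K/W
  R_aerogel blanket = (1/0.111 − 1/0.229)/(4πk) = 4.642/(4π·0.0157) = 23.53 K/W
ΣR = 0.005585 + 23.53 = 23.54 K/W
Q = ΔT/ΣR = (-195 °C − 22.4 °C)/23.54 = -9.24 W
(Negative Q ⇒ heat flows inward; heat gain = 9.24 W.)

Q = 9.24 W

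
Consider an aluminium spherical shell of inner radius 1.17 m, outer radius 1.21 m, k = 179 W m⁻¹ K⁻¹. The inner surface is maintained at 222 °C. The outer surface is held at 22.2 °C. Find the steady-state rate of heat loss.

Q = 4πk·ΔT/(1/r₁ − 1/r₂) = 4π × 179 × 199.8 / (1/1.17 − 1/1.21) = 1.59×10^7 W

Q = 1.59×10^7 W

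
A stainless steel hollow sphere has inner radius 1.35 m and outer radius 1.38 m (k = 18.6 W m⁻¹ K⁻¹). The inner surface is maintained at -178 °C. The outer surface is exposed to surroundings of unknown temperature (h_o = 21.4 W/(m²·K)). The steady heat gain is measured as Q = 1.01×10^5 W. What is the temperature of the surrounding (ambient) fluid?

Series resistances:
  R_stainless steel = (1/1.35 − 1/1.38)/(4πk) = 0.01610/(4π·18.6) = 6.889×10^-5 K/W
  R_conv,out = 1/(4πr²h) = 1/(4π·1.38²·21.4) = 0.001953 K/W
ΣR = 0.002022 K/W
ΔT = Q·ΣR = 1.01×10^5 × 0.002022 = 204.2 K
Heat flows inward, so T_out = T_in + ΔT = -178 + 204.2 = 26.2 °C

T_out = 26.2 °C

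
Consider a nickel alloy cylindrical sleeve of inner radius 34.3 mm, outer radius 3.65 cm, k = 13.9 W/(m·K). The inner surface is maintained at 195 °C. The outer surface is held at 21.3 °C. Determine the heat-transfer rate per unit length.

Q' = 2.44×10^5 W/m

Q' = 2πk·ΔT/ln(r₂/r₁) = 2π × 13.9 × 173.7 / ln(0.0365/0.0343) = 2.44×10^5 W/m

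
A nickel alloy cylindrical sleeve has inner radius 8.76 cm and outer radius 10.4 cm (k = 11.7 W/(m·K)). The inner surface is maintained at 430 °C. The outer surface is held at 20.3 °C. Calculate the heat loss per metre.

Q' = 1.76×10^5 W/m

Q' = 2πk·ΔT/ln(r₂/r₁) = 2π × 11.7 × 409.7 / ln(0.104/0.0876) = 1.76×10^5 W/m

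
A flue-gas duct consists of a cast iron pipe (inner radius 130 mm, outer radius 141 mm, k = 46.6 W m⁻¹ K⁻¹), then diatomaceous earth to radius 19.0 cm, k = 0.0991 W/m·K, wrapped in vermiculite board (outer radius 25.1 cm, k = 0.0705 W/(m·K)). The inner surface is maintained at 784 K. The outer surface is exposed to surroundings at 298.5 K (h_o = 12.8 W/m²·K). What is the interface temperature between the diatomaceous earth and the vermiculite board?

Series thermal resistances, inner to outer:
  R'_cast iron = ln(0.141/0.130)/(2πk) = 0.08123/(2π·46.6) = 2.774×10^-4 m·K/W
  R'_diatomaceous earth = ln(0.190/0.141)/(2πk) = 0.2983/(2π·0.0991) = 0.4790 m·K/W
  R'_vermiculite board = ln(0.251/0.190)/(2πk) = 0.2784/(2π·0.0705) = 0.6286 m·K/W
  R'_conv,out = 1/(2πr h) = 1/(2π·0.251·12.8) = 0.04954 m·K/W
ΣR = 2.774×10^-4 + 0.4790 + 0.6286 + 0.04954 = 1.157 m·K/W
Q' = ΔT/ΣR = (784 K − 298.5 K)/1.157 = 419.6 W/m
From the inner boundary to the diatomaceous earth/vermiculite board interface, ΣR_partial = 0.4793 m·K/W.
T_interface = T_in − Q'·ΣR_partial = 784 K − (419.6)(0.4793) = 583 K

T = 583 K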